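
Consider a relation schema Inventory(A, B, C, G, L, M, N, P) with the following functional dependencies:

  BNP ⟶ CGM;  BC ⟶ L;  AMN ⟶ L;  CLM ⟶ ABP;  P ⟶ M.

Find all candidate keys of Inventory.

Attribute N never appears on the right-hand side of any dependency, so N must belong to every candidate key.
{N}⁺ = {N}, which is not all of the schema, so we must add further attributes.
{B, N, P}⁺: BNP→CGM adds C, G, M; BC→L adds L; CLM→ABP adds A → {A, B, C, G, L, M, N, P}. Minimal: {N, P}⁺ = {M, N, P}; {B, P}⁺ = {B, M, P}; {B, N}⁺ = {B, N} — none reach the full schema.
{A, C, M, N}⁺: AMN→L adds L; CLM→ABP adds B, P; BNP→CGM adds G → {A, B, C, G, L, M, N, P}. Minimal: {C, M, N}⁺ = {C, M, N}; {A, M, N}⁺ = {A, L, M, N}; {A, C, N}⁺ = {A, C, N}; … — none reach the full schema.
{A, C, N, P}⁺: P→M adds M; AMN→L adds L; CLM→ABP adds B; BNP→CGM adds G → {A, B, C, G, L, M, N, P}. Minimal: {C, N, P}⁺ = {C, M, N, P}; {A, N, P}⁺ = {A, L, M, N, P}; {A, C, P}⁺ = {A, C, M, P}; … — none reach the full schema.
{B, C, M, N}⁺: BC→L adds L; CLM→ABP adds A, P; BNP→CGM adds G → {A, B, C, G, L, M, N, P}. Minimal: {C, M, N}⁺ = {C, M, N}; {B, M, N}⁺ = {B, M, N}; {B, C, N}⁺ = {B, C, L, N}; … — none reach the full schema.
{C, L, M, N}⁺: CLM→ABP adds A, B, P; BNP→CGM adds G → {A, B, C, G, L, M, N, P}. Minimal: {L, M, N}⁺ = {L, M, N}; {C, M, N}⁺ = {C, M, N}; {C, L, N}⁺ = {C, L, N}; … — none reach the full schema.
{C, L, N, P}⁺: P→M adds M; CLM→ABP adds A, B; BNP→CGM adds G → {A, B, C, G, L, M, N, P}. Minimal: {L, N, P}⁺ = {L, M, N, P}; {C, N, P}⁺ = {C, M, N, P}; {C, L, P}⁺ = {A, B, C, L, M, P}; … — none reach the full schema.

BNP; ACMN; ACNP; BCMN; CLMN; CLNP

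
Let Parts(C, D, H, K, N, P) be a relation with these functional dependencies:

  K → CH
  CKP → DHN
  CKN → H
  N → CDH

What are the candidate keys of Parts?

Attributes K, P never appear on any right-hand side, so every candidate key must contain {K, P}.
{K, P}⁺ = {C, D, H, K, N, P}, which is all of the schema, so {K, P} is the only candidate key.

KP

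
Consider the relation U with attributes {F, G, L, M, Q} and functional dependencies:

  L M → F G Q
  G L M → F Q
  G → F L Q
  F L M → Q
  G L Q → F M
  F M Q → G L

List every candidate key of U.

(G), (L, M), (F, M, Q)

{G}⁺: G→FLQ adds F, L, Q; GLQ→FM adds M → {F, G, L, M, Q}.
{L, M}⁺: LM→FGQ adds F, G, Q → {F, G, L, M, Q}.
{F, M, Q}⁺: FMQ→GL adds G, L → {F, G, L, M, Q}.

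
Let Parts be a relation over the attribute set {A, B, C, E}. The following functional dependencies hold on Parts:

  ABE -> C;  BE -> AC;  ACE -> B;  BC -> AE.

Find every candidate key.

{B, C}, {B, E}, {A, C, E}

{B, C}⁺: BC→AE adds A, E → {A, B, C, E}.
{B, E}⁺: BE→AC adds A, C → {A, B, C, E}.
{A, C, E}⁺: ACE→B adds B → {A, B, C, E}.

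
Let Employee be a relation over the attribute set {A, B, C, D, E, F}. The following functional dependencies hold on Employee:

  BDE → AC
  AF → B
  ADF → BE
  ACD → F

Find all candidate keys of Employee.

Attribute D never appears on the right-hand side of any dependency, so D must belong to every candidate key.
{D}⁺ = {D}, which is not all of the schema, so we must add further attributes.
{A, C, D}⁺: ACD→F adds F; AF→B adds B; ADF→BE adds E → {A, B, C, D, E, F}. Minimal: {C, D}⁺ = {C, D}; {A, D}⁺ = {A, D}; {A, C}⁺ = {A, C} — none reach the full schema.
{A, D, F}⁺: AF→B adds B; ADF→BE adds E; BDE→AC adds C → {A, B, C, D, E, F}. Minimal: {D, F}⁺ = {D, F}; {A, F}⁺ = {A, B, F}; {A, D}⁺ = {A, D} — none reach the full schema.
{B, D, E}⁺: BDE→AC adds A, C; ACD→F adds F → {A, B, C, D, E, F}. Minimal: {D, E}⁺ = {D, E}; {B, E}⁺ = {B, E}; {B, D}⁺ = {B, D} — none reach the full schema.
Any other superkey contains one of these as a subset, so there are no further candidate keys.

{A, C, D}; {A, D, F}; {B, D, E}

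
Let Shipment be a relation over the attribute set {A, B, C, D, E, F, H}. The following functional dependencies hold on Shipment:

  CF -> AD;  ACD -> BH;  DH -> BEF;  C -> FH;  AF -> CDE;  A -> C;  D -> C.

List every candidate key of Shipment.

A, C, D

{A}⁺: A→C adds C; C→FH adds F, H; AF→CDE adds D, E; ACD→BH adds B → {A, B, C, D, E, F, H}.
{C}⁺: C→FH adds F, H; CF→AD adds A, D; ACD→BH adds B; DH→BEF adds E → {A, B, C, D, E, F, H}.
{D}⁺: D→C adds C; C→FH adds F, H; CF→AD adds A; ACD→BH adds B; DH→BEF adds E → {A, B, C, D, E, F, H}.
Any other superkey contains one of these as a subset, so there are no further candidate keys.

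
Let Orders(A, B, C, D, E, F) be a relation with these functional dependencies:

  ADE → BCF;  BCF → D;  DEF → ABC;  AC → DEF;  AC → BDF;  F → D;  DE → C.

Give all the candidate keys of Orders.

AC, EF, ADE

{A, C}⁺: AC→DEF adds D, E, F; AC→BDF adds B → {A, B, C, D, E, F}. Minimal: {C}⁺ = {C}; {A}⁺ = {A} — none reach the full schema.
{E, F}⁺: F→D adds D; DE→C adds C; DEF→ABC adds A, B → {A, B, C, D, E, F}. Minimal: {F}⁺ = {D, F}; {E}⁺ = {E} — none reach the full schema.
{A, D, E}⁺: ADE→BCF adds B, C, F → {A, B, C, D, E, F}. Minimal: {D, E}⁺ = {C, D, E}; {A, E}⁺ = {A, E}; {A, D}⁺ = {A, D} — none reach the full schema.
Any other superkey contains one of these as a subset, so there are no further candidate keys.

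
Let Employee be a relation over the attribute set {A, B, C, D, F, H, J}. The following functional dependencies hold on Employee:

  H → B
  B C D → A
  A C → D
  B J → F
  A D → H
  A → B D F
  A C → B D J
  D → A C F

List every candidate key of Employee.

{A}⁺: A→BDF adds B, D, F; D→ACF adds C; AD→H adds H; AC→BDJ adds J → {A, B, C, D, F, H, J}.
{D}⁺: D→ACF adds A, C, F; AD→H adds H; A→BDF adds B; AC→BDJ adds J → {A, B, C, D, F, H, J}.
Any other superkey contains one of these as a subset, so there are no further candidate keys.

(A), (D)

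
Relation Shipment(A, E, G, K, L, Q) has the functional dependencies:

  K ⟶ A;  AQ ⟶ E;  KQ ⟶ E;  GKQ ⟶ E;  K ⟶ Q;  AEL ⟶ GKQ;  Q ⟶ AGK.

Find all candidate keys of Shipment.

Attribute L never appears on the right-hand side of any dependency, so L must belong to every candidate key.
{L}⁺ = {L}, which is not all of the schema, so we must add further attributes.
{K, L}⁺: K→A adds A; K→Q adds Q; Q→AGK adds G; AQ→E adds E → {A, E, G, K, L, Q}.
{L, Q}⁺: Q→AGK adds A, G, K; AQ→E adds E → {A, E, G, K, L, Q}.
{A, E, L}⁺: AEL→GKQ adds G, K, Q → {A, E, G, K, L, Q}.

KL; LQ; AEL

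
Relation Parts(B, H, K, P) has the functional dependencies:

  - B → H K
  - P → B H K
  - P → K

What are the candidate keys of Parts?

{P}⁺: P→BHK adds B, H, K → {B, H, K, P}.
No other minimal superkey exists.

P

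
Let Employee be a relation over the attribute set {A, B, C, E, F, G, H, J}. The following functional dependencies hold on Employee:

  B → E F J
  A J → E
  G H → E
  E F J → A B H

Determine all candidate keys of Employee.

Attributes C, G never appear on any right-hand side, so every candidate key must contain {C, G}.
{C, G}⁺ = {C, G}, which is not all of the schema, so we must add further attributes.
{B, C, G}⁺: B→EFJ adds E, F, J; EFJ→ABH adds A, H → {A, B, C, E, F, G, H, J}. Minimal: {C, G}⁺ = {C, G}; {B, G}⁺ = {A, B, E, F, G, H, J}; {B, C}⁺ = {A, B, C, E, F, H, J} — none reach the full schema.
{A, C, F, G, J}⁺: AJ→E adds E; EFJ→ABH adds B, H → {A, B, C, E, F, G, H, J}. Minimal: {C, F, G, J}⁺ = {C, F, G, J}; {A, F, G, J}⁺ = {A, B, E, F, G, H, J}; {A, C, G, J}⁺ = {A, C, E, G, J}; … — none reach the full schema.
{C, E, F, G, J}⁺: EFJ→ABH adds A, B, H → {A, B, C, E, F, G, H, J}. Minimal: {E, F, G, J}⁺ = {A, B, E, F, G, H, J}; {C, F, G, J}⁺ = {C, F, G, J}; {C, E, G, J}⁺ = {C, E, G, J}; … — none reach the full schema.
{C, F, G, H, J}⁺: GH→E adds E; EFJ→ABH adds A, B → {A, B, C, E, F, G, H, J}. Minimal: {F, G, H, J}⁺ = {A, B, E, F, G, H, J}; {C, G, H, J}⁺ = {C, E, G, H, J}; {C, F, H, J}⁺ = {C, F, H, J}; … — none reach the full schema.
Any other superkey contains one of these as a subset, so there are no further candidate keys.

BCG, ACFGJ, CEFGJ, CFGHJ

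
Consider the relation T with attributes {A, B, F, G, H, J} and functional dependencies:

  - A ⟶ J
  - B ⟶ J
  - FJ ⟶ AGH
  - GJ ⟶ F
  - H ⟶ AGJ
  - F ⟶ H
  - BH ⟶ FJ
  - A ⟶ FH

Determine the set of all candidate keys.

{A, B}⁺: A→J adds J; A→FH adds F, H; FJ→AGH adds G → {A, B, F, G, H, J}.
{B, F}⁺: B→J adds J; FJ→AGH adds A, G, H → {A, B, F, G, H, J}.
{B, G}⁺: B→J adds J; GJ→F adds F; F→H adds H; FJ→AGH adds A → {A, B, F, G, H, J}.
{B, H}⁺: B→J adds J; H→AGJ adds A, G; BH→FJ adds F → {A, B, F, G, H, J}.
Any other superkey contains one of these as a subset, so there are no further candidate keys.

{A, B}; {B, F}; {B, G}; {B, H}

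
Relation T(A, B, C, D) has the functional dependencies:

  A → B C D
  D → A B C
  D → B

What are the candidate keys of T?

A, D

{A}⁺: A→BCD adds B, C, D → {A, B, C, D}.
{D}⁺: D→ABC adds A, B, C → {A, B, C, D}.
Any other superkey contains one of these as a subset, so there are no further candidate keys.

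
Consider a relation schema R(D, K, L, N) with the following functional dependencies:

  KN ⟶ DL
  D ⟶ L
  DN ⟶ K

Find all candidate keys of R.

{D, N}, {K, N}

Attribute N never appears on the right-hand side of any dependency, so N must belong to every candidate key.
{N}⁺ = {N}, which is not all of the schema, so we must add further attributes.
{D, N}⁺: D→L adds L; DN→K adds K → {D, K, L, N}.
{K, N}⁺: KN→DL adds D, L → {D, K, L, N}.
Any other superkey contains one of these as a subset, so there are no further candidate keys.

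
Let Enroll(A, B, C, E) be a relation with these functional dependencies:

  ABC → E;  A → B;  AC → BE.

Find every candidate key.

(A, C)

Attributes A, C never appear on any right-hand side, so every candidate key must contain {A, C}.
{A, C}⁺ = {A, B, C, E}, which is all of the schema, so {A, C} is the only candidate key.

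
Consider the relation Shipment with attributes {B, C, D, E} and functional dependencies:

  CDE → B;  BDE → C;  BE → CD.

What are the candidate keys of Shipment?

(B, E), (C, D, E)

Attribute E never appears on the right-hand side of any dependency, so E must belong to every candidate key.
{E}⁺ = {E}, which is not all of the schema, so we must add further attributes.
{B, E}⁺: BE→CD adds C, D → {B, C, D, E}. Minimal: {E}⁺ = {E}; {B}⁺ = {B} — none reach the full schema.
{C, D, E}⁺: CDE→B adds B → {B, C, D, E}. Minimal: {D, E}⁺ = {D, E}; {C, E}⁺ = {C, E}; {C, D}⁺ = {C, D} — none reach the full schema.
Any other superkey contains one of these as a subset, so there are no further candidate keys.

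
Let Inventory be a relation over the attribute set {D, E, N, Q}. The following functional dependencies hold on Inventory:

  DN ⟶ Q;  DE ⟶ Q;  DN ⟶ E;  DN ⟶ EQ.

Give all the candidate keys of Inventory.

{D, N}

{D, N}⁺: DN→Q adds Q; DN→E adds E → {D, E, N, Q}.
No other minimal superkey exists.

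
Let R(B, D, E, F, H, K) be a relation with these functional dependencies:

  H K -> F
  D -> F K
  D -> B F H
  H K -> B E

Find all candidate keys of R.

{D}

{D}⁺: D→FK adds F, K; D→BFH adds B, H; HK→BE adds E → {B, D, E, F, H, K}.
No other minimal superkey exists.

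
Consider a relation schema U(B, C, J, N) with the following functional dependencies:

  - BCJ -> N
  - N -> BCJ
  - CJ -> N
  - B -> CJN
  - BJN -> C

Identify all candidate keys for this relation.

{B}⁺: B→CJN adds C, J, N → {B, C, J, N}.
{N}⁺: N→BCJ adds B, C, J → {B, C, J, N}.
{C, J}⁺: CJ→N adds N; N→BCJ adds B → {B, C, J, N}.
Any other superkey contains one of these as a subset, so there are no further candidate keys.

{B}, {N}, {C, J}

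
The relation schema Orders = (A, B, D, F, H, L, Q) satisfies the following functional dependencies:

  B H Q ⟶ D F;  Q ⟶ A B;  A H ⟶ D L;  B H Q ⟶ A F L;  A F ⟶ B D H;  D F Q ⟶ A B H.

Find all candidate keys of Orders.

(F, Q), (H, Q)

Attribute Q never appears on the right-hand side of any dependency, so Q must belong to every candidate key.
{Q}⁺ = {A, B, Q}, which is not all of the schema, so we must add further attributes.
{F, Q}⁺: Q→AB adds A, B; AF→BDH adds D, H; AH→DL adds L → {A, B, D, F, H, L, Q}. Minimal: {Q}⁺ = {A, B, Q}; {F}⁺ = {F} — none reach the full schema.
{H, Q}⁺: Q→AB adds A, B; AH→DL adds D, L; BHQ→AFL adds F → {A, B, D, F, H, L, Q}. Minimal: {Q}⁺ = {A, B, Q}; {H}⁺ = {H} — none reach the full schema.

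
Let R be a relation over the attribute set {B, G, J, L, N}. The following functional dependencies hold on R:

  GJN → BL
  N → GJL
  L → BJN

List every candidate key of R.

{L}⁺: L→BJN adds B, J, N; N→GJL adds G → {B, G, J, L, N}.
{N}⁺: N→GJL adds G, J, L; L→BJN adds B → {B, G, J, L, N}.
Any other superkey contains one of these as a subset, so there are no further candidate keys.

(L), (N)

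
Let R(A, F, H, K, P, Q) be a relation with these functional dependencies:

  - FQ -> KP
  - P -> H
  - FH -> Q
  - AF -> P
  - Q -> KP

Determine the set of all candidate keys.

{A, F}

{A, F}⁺: AF→P adds P; P→H adds H; FH→Q adds Q; Q→KP adds K → {A, F, H, K, P, Q}. Minimal: {F}⁺ = {F}; {A}⁺ = {A} — none reach the full schema.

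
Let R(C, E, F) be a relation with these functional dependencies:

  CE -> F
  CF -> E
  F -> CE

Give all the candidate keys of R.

{F}, {C, E}

{F}⁺: F→CE adds C, E → {C, E, F}.
{C, E}⁺: CE→F adds F → {C, E, F}.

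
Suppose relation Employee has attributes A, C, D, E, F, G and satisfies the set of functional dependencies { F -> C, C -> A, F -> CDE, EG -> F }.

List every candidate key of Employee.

{E, G}, {F, G}

Attribute G never appears on the right-hand side of any dependency, so G must belong to every candidate key.
{G}⁺ = {G}, which is not all of the schema, so we must add further attributes.
{E, G}⁺: EG→F adds F; F→C adds C; C→A adds A; F→CDE adds D → {A, C, D, E, F, G}. Minimal: {G}⁺ = {G}; {E}⁺ = {E} — none reach the full schema.
{F, G}⁺: F→C adds C; C→A adds A; F→CDE adds D, E → {A, C, D, E, F, G}. Minimal: {G}⁺ = {G}; {F}⁺ = {A, C, D, E, F} — none reach the full schema.
Any other superkey contains one of these as a subset, so there are no further candidate keys.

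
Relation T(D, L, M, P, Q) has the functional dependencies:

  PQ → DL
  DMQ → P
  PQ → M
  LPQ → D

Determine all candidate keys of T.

(P, Q); (D, M, Q)

Attribute Q never appears on the right-hand side of any dependency, so Q must belong to every candidate key.
{Q}⁺ = {Q}, which is not all of the schema, so we must add further attributes.
{P, Q}⁺: PQ→DL adds D, L; PQ→M adds M → {D, L, M, P, Q}. Minimal: {Q}⁺ = {Q}; {P}⁺ = {P} — none reach the full schema.
{D, M, Q}⁺: DMQ→P adds P; PQ→DL adds L → {D, L, M, P, Q}. Minimal: {M, Q}⁺ = {M, Q}; {D, Q}⁺ = {D, Q}; {D, M}⁺ = {D, M} — none reach the full schema.
Any other superkey contains one of these as a subset, so there are no further candidate keys.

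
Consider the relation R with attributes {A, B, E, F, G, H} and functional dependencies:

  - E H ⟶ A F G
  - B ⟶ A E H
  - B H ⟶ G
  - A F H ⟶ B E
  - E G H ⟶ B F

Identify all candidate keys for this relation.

{B}, {E, H}, {A, F, H}

{B}⁺: B→AEH adds A, E, H; BH→G adds G; EGH→BF adds F → {A, B, E, F, G, H}.
{E, H}⁺: EH→AFG adds A, F, G; AFH→BE adds B → {A, B, E, F, G, H}.
{A, F, H}⁺: AFH→BE adds B, E; EH→AFG adds G → {A, B, E, F, G, H}.
Any other superkey contains one of these as a subset, so there are no further candidate keys.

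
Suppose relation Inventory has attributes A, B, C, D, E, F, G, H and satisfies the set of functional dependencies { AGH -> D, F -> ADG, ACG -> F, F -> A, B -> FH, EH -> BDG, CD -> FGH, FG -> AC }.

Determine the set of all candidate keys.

Attribute E never appears on the right-hand side of any dependency, so E must belong to every candidate key.
{E}⁺ = {E}, which is not all of the schema, so we must add further attributes.
{B, E}⁺: B→FH adds F, H; EH→BDG adds D, G; FG→AC adds A, C → {A, B, C, D, E, F, G, H}. Minimal: {E}⁺ = {E}; {B}⁺ = {A, B, C, D, F, G, H} — none reach the full schema.
{E, F}⁺: F→ADG adds A, D, G; FG→AC adds C; CD→FGH adds H; EH→BDG adds B → {A, B, C, D, E, F, G, H}. Minimal: {F}⁺ = {A, C, D, F, G, H}; {E}⁺ = {E} — none reach the full schema.
{E, H}⁺: EH→BDG adds B, D, G; B→FH adds F; FG→AC adds A, C → {A, B, C, D, E, F, G, H}. Minimal: {H}⁺ = {H}; {E}⁺ = {E} — none reach the full schema.
{C, D, E}⁺: CD→FGH adds F, G, H; FG→AC adds A; EH→BDG adds B → {A, B, C, D, E, F, G, H}. Minimal: {D, E}⁺ = {D, E}; {C, E}⁺ = {C, E}; {C, D}⁺ = {A, C, D, F, G, H} — none reach the full schema.
{A, C, E, G}⁺: ACG→F adds F; F→ADG adds D; CD→FGH adds H; EH→BDG adds B → {A, B, C, D, E, F, G, H}. Minimal: {C, E, G}⁺ = {C, E, G}; {A, E, G}⁺ = {A, E, G}; {A, C, G}⁺ = {A, C, D, F, G, H}; … — none reach the full schema.
Any other superkey contains one of these as a subset, so there are no further candidate keys.

BE; EF; EH; CDE; ACEG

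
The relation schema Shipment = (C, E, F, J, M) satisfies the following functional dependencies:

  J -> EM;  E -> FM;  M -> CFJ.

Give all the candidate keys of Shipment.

E, J, M

{E}⁺: E→FM adds F, M; M→CFJ adds C, J → {C, E, F, J, M}.
{J}⁺: J→EM adds E, M; E→FM adds F; M→CFJ adds C → {C, E, F, J, M}.
{M}⁺: M→CFJ adds C, F, J; J→EM adds E → {C, E, F, J, M}.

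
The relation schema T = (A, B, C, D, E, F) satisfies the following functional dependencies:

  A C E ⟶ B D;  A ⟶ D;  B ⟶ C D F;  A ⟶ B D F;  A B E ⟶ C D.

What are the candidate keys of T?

AE

{A, E}⁺: A→D adds D; A→BDF adds B, F; ABE→CD adds C → {A, B, C, D, E, F}.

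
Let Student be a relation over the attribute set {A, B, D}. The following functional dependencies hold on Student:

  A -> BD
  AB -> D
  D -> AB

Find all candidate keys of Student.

{A}⁺: A→BD adds B, D → {A, B, D}.
{D}⁺: D→AB adds A, B → {A, B, D}.

A, D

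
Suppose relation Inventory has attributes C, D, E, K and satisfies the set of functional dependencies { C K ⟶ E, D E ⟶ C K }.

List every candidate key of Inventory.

(D, E); (C, D, K)

Attribute D never appears on the right-hand side of any dependency, so D must belong to every candidate key.
{D}⁺ = {D}, which is not all of the schema, so we must add further attributes.
{D, E}⁺: DE→CK adds C, K → {C, D, E, K}.
{C, D, K}⁺: CK→E adds E → {C, D, E, K}.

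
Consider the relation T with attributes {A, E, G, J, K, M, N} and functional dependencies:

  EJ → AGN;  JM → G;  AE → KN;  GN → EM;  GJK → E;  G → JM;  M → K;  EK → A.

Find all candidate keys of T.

G, EJ, JM

{G}⁺: G→JM adds J, M; M→K adds K; GJK→E adds E; EK→A adds A; EJ→AGN adds N → {A, E, G, J, K, M, N}.
{E, J}⁺: EJ→AGN adds A, G, N; AE→KN adds K; GN→EM adds M → {A, E, G, J, K, M, N}. Minimal: {J}⁺ = {J}; {E}⁺ = {E} — none reach the full schema.
{J, M}⁺: JM→G adds G; M→K adds K; GJK→E adds E; EK→A adds A; EJ→AGN adds N → {A, E, G, J, K, M, N}. Minimal: {M}⁺ = {K, M}; {J}⁺ = {J} — none reach the full schema.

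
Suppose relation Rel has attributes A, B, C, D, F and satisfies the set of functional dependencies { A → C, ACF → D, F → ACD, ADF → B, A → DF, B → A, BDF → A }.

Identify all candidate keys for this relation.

{A}⁺: A→C adds C; A→DF adds D, F; ADF→B adds B → {A, B, C, D, F}.
{B}⁺: B→A adds A; A→C adds C; A→DF adds D, F → {A, B, C, D, F}.
{F}⁺: F→ACD adds A, C, D; ADF→B adds B → {A, B, C, D, F}.

A, B, F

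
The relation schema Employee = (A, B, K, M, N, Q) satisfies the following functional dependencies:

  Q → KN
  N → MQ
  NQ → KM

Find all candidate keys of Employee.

{A, B, N}⁺: N→MQ adds M, Q; NQ→KM adds K → {A, B, K, M, N, Q}. Minimal: {B, N}⁺ = {B, K, M, N, Q}; {A, N}⁺ = {A, K, M, N, Q}; {A, B}⁺ = {A, B} — none reach the full schema.
{A, B, Q}⁺: Q→KN adds K, N; N→MQ adds M → {A, B, K, M, N, Q}. Minimal: {B, Q}⁺ = {B, K, M, N, Q}; {A, Q}⁺ = {A, K, M, N, Q}; {A, B}⁺ = {A, B} — none reach the full schema.

ABN, ABQ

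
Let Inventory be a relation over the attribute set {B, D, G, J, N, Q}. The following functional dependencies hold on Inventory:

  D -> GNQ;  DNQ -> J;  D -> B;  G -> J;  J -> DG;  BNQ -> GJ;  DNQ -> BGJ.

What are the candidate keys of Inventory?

{D}⁺: D→GNQ adds G, N, Q; DNQ→J adds J; D→B adds B → {B, D, G, J, N, Q}.
{G}⁺: G→J adds J; J→DG adds D; D→GNQ adds N, Q; D→B adds B → {B, D, G, J, N, Q}.
{J}⁺: J→DG adds D, G; D→GNQ adds N, Q; D→B adds B → {B, D, G, J, N, Q}.
{B, N, Q}⁺: BNQ→GJ adds G, J; J→DG adds D → {B, D, G, J, N, Q}.

D; G; J; BNQ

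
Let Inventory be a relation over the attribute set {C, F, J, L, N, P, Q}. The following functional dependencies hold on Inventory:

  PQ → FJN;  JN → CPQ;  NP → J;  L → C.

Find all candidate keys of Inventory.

{J, L, N}; {L, N, P}; {L, P, Q}

Attribute L never appears on the right-hand side of any dependency, so L must belong to every candidate key.
{L}⁺ = {C, L}, which is not all of the schema, so we must add further attributes.
{J, L, N}⁺: JN→CPQ adds C, P, Q; PQ→FJN adds F → {C, F, J, L, N, P, Q}. Minimal: {L, N}⁺ = {C, L, N}; {J, N}⁺ = {C, F, J, N, P, Q}; {J, L}⁺ = {C, J, L} — none reach the full schema.
{L, N, P}⁺: NP→J adds J; L→C adds C; JN→CPQ adds Q; PQ→FJN adds F → {C, F, J, L, N, P, Q}. Minimal: {N, P}⁺ = {C, F, J, N, P, Q}; {L, P}⁺ = {C, L, P}; {L, N}⁺ = {C, L, N} — none reach the full schema.
{L, P, Q}⁺: PQ→FJN adds F, J, N; JN→CPQ adds C → {C, F, J, L, N, P, Q}. Minimal: {P, Q}⁺ = {C, F, J, N, P, Q}; {L, Q}⁺ = {C, L, Q}; {L, P}⁺ = {C, L, P} — none reach the full schema.
Any other superkey contains one of these as a subset, so there are no further candidate keys.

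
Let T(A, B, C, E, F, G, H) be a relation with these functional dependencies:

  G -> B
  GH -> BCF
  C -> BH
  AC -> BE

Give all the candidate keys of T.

{A, C, G}; {A, G, H}

{A, C, G}⁺: G→B adds B; C→BH adds H; AC→BE adds E; GH→BCF adds F → {A, B, C, E, F, G, H}. Minimal: {C, G}⁺ = {B, C, F, G, H}; {A, G}⁺ = {A, B, G}; {A, C}⁺ = {A, B, C, E, H} — none reach the full schema.
{A, G, H}⁺: G→B adds B; GH→BCF adds C, F; AC→BE adds E → {A, B, C, E, F, G, H}. Minimal: {G, H}⁺ = {B, C, F, G, H}; {A, H}⁺ = {A, H}; {A, G}⁺ = {A, B, G} — none reach the full schema.
Any other superkey contains one of these as a subset, so there are no further candidate keys.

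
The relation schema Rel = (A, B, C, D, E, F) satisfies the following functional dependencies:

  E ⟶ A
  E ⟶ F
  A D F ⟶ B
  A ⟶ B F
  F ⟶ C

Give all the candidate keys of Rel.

DE

Attributes D, E never appear on any right-hand side, so every candidate key must contain {D, E}.
{D, E}⁺ = {A, B, C, D, E, F}, which is all of the schema, so {D, E} is the only candidate key.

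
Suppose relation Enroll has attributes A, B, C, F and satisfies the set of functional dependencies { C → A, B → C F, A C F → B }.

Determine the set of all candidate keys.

{B}⁺: B→CF adds C, F; C→A adds A → {A, B, C, F}.
{C, F}⁺: C→A adds A; ACF→B adds B → {A, B, C, F}. Minimal: {F}⁺ = {F}; {C}⁺ = {A, C} — none reach the full schema.
Any other superkey contains one of these as a subset, so there are no further candidate keys.

{B}, {C, F}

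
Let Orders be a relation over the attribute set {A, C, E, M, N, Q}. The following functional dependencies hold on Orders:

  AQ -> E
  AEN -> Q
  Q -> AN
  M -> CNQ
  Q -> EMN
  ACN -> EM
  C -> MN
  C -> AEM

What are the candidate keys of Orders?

{C}; {M}; {Q}; {A, E, N}

{C}⁺: C→MN adds M, N; C→AEM adds A, E; AEN→Q adds Q → {A, C, E, M, N, Q}.
{M}⁺: M→CNQ adds C, N, Q; Q→EMN adds E; C→AEM adds A → {A, C, E, M, N, Q}.
{Q}⁺: Q→AN adds A, N; Q→EMN adds E, M; M→CNQ adds C → {A, C, E, M, N, Q}.
{A, E, N}⁺: AEN→Q adds Q; Q→EMN adds M; M→CNQ adds C → {A, C, E, M, N, Q}. Minimal: {E, N}⁺ = {E, N}; {A, N}⁺ = {A, N}; {A, E}⁺ = {A, E} — none reach the full schema.
Any other superkey contains one of these as a subset, so there are no further candidate keys.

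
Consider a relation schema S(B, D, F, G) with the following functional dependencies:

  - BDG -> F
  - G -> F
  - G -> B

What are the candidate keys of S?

Attributes D, G never appear on any right-hand side, so every candidate key must contain {D, G}.
{D, G}⁺ = {B, D, F, G}, which is all of the schema, so {D, G} is the only candidate key.

(D, G)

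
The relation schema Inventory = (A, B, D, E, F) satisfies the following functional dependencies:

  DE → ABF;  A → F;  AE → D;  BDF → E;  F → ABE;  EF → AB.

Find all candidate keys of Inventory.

{A}⁺: A→F adds F; F→ABE adds B, E; AE→D adds D → {A, B, D, E, F}.
{F}⁺: F→ABE adds A, B, E; AE→D adds D → {A, B, D, E, F}.
{D, E}⁺: DE→ABF adds A, B, F → {A, B, D, E, F}.

{A}, {F}, {D, E}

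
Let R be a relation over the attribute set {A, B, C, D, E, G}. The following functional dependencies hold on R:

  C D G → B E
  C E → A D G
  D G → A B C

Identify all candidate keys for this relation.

{C, E}⁺: CE→ADG adds A, D, G; DG→ABC adds B → {A, B, C, D, E, G}.
{D, G}⁺: DG→ABC adds A, B, C; CDG→BE adds E → {A, B, C, D, E, G}.

CE; DG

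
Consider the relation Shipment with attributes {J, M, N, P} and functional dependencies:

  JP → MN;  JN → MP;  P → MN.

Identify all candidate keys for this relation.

JN, JP

Attribute J never appears on the right-hand side of any dependency, so J must belong to every candidate key.
{J}⁺ = {J}, which is not all of the schema, so we must add further attributes.
{J, N}⁺: JN→MP adds M, P → {J, M, N, P}.
{J, P}⁺: JP→MN adds M, N → {J, M, N, P}.
Any other superkey contains one of these as a subset, so there are no further candidate keys.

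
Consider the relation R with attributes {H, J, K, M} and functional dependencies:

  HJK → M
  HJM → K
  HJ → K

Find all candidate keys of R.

HJ

Attributes H, J never appear on any right-hand side, so every candidate key must contain {H, J}.
{H, J}⁺ = {H, J, K, M}, which is all of the schema, so {H, J} is the only candidate key.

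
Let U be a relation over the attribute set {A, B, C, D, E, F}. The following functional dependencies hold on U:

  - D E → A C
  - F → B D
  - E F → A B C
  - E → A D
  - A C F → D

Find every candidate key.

{E, F}

Attributes E, F never appear on any right-hand side, so every candidate key must contain {E, F}.
{E, F}⁺ = {A, B, C, D, E, F}, which is all of the schema, so {E, F} is the only candidate key.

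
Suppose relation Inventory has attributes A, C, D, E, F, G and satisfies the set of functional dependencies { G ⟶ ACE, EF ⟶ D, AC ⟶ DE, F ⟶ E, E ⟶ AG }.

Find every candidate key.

Attribute F never appears on the right-hand side of any dependency, so F must belong to every candidate key.
{F}⁺ = {A, C, D, E, F, G}, which is all of the schema, so {F} is the only candidate key.

{F}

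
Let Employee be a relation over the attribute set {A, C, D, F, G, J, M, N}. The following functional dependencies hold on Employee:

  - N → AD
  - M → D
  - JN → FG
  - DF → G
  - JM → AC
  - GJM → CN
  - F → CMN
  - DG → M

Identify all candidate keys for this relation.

(F, J), (J, N), (D, G, J), (G, J, M)

Attribute J never appears on the right-hand side of any dependency, so J must belong to every candidate key.
{J}⁺ = {J}, which is not all of the schema, so we must add further attributes.
{F, J}⁺: F→CMN adds C, M, N; N→AD adds A, D; JN→FG adds G → {A, C, D, F, G, J, M, N}. Minimal: {J}⁺ = {J}; {F}⁺ = {A, C, D, F, G, M, N} — none reach the full schema.
{J, N}⁺: N→AD adds A, D; JN→FG adds F, G; F→CMN adds C, M → {A, C, D, F, G, J, M, N}. Minimal: {N}⁺ = {A, D, N}; {J}⁺ = {J} — none reach the full schema.
{D, G, J}⁺: DG→M adds M; JM→AC adds A, C; GJM→CN adds N; JN→FG adds F → {A, C, D, F, G, J, M, N}. Minimal: {G, J}⁺ = {G, J}; {D, J}⁺ = {D, J}; {D, G}⁺ = {D, G, M} — none reach the full schema.
{G, J, M}⁺: M→D adds D; JM→AC adds A, C; GJM→CN adds N; JN→FG adds F → {A, C, D, F, G, J, M, N}. Minimal: {J, M}⁺ = {A, C, D, J, M}; {G, M}⁺ = {D, G, M}; {G, J}⁺ = {G, J} — none reach the full schema.
Any other superkey contains one of these as a subset, so there are no further candidate keys.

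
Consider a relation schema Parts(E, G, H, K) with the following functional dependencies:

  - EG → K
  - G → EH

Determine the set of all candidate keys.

Attribute G never appears on the right-hand side of any dependency, so G must belong to every candidate key.
{G}⁺ = {E, G, H, K}, which is all of the schema, so {G} is the only candidate key.

G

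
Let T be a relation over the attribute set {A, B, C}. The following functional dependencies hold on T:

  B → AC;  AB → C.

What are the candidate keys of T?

B

{B}⁺: B→AC adds A, C → {A, B, C}.
No other minimal superkey exists.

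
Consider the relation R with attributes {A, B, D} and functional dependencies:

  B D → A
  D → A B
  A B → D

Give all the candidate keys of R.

{D}, {A, B}

{D}⁺: D→AB adds A, B → {A, B, D}.
{A, B}⁺: AB→D adds D → {A, B, D}. Minimal: {B}⁺ = {B}; {A}⁺ = {A} — none reach the full schema.
Any other superkey contains one of these as a subset, so there are no further candidate keys.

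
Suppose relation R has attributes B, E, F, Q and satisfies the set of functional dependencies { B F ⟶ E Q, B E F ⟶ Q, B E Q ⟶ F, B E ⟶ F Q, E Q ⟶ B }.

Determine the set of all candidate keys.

{B, E}⁺: BE→FQ adds F, Q → {B, E, F, Q}. Minimal: {E}⁺ = {E}; {B}⁺ = {B} — none reach the full schema.
{B, F}⁺: BF→EQ adds E, Q → {B, E, F, Q}. Minimal: {F}⁺ = {F}; {B}⁺ = {B} — none reach the full schema.
{E, Q}⁺: EQ→B adds B; BEQ→F adds F → {B, E, F, Q}. Minimal: {Q}⁺ = {Q}; {E}⁺ = {E} — none reach the full schema.

{B, E}, {B, F}, {E, Q}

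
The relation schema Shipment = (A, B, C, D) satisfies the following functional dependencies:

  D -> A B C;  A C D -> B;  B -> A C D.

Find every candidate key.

{B}⁺: B→ACD adds A, C, D → {A, B, C, D}.
{D}⁺: D→ABC adds A, B, C → {A, B, C, D}.

(B), (D)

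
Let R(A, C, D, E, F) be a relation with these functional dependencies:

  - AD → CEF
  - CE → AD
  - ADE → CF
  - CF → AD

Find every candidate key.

{A, D}⁺: AD→CEF adds C, E, F → {A, C, D, E, F}. Minimal: {D}⁺ = {D}; {A}⁺ = {A} — none reach the full schema.
{C, E}⁺: CE→AD adds A, D; ADE→CF adds F → {A, C, D, E, F}. Minimal: {E}⁺ = {E}; {C}⁺ = {C} — none reach the full schema.
{C, F}⁺: CF→AD adds A, D; AD→CEF adds E → {A, C, D, E, F}. Minimal: {F}⁺ = {F}; {C}⁺ = {C} — none reach the full schema.
Any other superkey contains one of these as a subset, so there are no further candidate keys.

AD, CE, CF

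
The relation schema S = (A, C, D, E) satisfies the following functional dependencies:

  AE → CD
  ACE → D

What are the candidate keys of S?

Attributes A, E never appear on any right-hand side, so every candidate key must contain {A, E}.
{A, E}⁺ = {A, C, D, E}, which is all of the schema, so {A, E} is the only candidate key.

(A, E)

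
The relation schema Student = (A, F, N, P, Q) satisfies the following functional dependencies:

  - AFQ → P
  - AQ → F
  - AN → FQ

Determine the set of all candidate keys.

AN

{A, N}⁺: AN→FQ adds F, Q; AFQ→P adds P → {A, F, N, P, Q}. Minimal: {N}⁺ = {N}; {A}⁺ = {A} — none reach the full schema.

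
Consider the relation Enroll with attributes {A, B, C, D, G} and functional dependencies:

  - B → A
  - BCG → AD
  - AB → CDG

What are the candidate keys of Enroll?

B

Attribute B never appears on the right-hand side of any dependency, so B must belong to every candidate key.
{B}⁺ = {A, B, C, D, G}, which is all of the schema, so {B} is the only candidate key.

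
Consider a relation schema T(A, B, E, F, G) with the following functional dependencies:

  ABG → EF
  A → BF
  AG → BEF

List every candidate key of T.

{A, G}

Attributes A, G never appear on any right-hand side, so every candidate key must contain {A, G}.
{A, G}⁺ = {A, B, E, F, G}, which is all of the schema, so {A, G} is the only candidate key.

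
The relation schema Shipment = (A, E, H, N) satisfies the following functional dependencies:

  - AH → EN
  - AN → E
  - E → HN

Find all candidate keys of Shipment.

Attribute A never appears on the right-hand side of any dependency, so A must belong to every candidate key.
{A}⁺ = {A}, which is not all of the schema, so we must add further attributes.
{A, E}⁺: E→HN adds H, N → {A, E, H, N}. Minimal: {E}⁺ = {E, H, N}; {A}⁺ = {A} — none reach the full schema.
{A, H}⁺: AH→EN adds E, N → {A, E, H, N}. Minimal: {H}⁺ = {H}; {A}⁺ = {A} — none reach the full schema.
{A, N}⁺: AN→E adds E; E→HN adds H → {A, E, H, N}. Minimal: {N}⁺ = {N}; {A}⁺ = {A} — none reach the full schema.
Any other superkey contains one of these as a subset, so there are no further candidate keys.

{A, E}, {A, H}, {A, N}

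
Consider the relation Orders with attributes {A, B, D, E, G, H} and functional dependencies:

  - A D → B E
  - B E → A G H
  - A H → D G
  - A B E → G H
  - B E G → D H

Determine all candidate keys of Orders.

{A, D}⁺: AD→BE adds B, E; BE→AGH adds G, H → {A, B, D, E, G, H}. Minimal: {D}⁺ = {D}; {A}⁺ = {A} — none reach the full schema.
{A, H}⁺: AH→DG adds D, G; AD→BE adds B, E → {A, B, D, E, G, H}. Minimal: {H}⁺ = {H}; {A}⁺ = {A} — none reach the full schema.
{B, E}⁺: BE→AGH adds A, G, H; AH→DG adds D → {A, B, D, E, G, H}. Minimal: {E}⁺ = {E}; {B}⁺ = {B} — none reach the full schema.
Any other superkey contains one of these as a subset, so there are no further candidate keys.

{A, D}, {A, H}, {B, E}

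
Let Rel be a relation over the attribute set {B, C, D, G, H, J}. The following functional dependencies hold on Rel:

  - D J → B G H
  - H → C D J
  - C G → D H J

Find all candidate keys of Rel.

{H}⁺: H→CDJ adds C, D, J; DJ→BGH adds B, G → {B, C, D, G, H, J}.
{C, G}⁺: CG→DHJ adds D, H, J; DJ→BGH adds B → {B, C, D, G, H, J}. Minimal: {G}⁺ = {G}; {C}⁺ = {C} — none reach the full schema.
{D, J}⁺: DJ→BGH adds B, G, H; H→CDJ adds C → {B, C, D, G, H, J}. Minimal: {J}⁺ = {J}; {D}⁺ = {D} — none reach the full schema.
Any other superkey contains one of these as a subset, so there are no further candidate keys.

(H), (C, G), (D, J)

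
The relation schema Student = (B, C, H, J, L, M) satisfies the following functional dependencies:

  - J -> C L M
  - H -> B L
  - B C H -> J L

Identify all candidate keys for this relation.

{C, H}, {H, J}

Attribute H never appears on the right-hand side of any dependency, so H must belong to every candidate key.
{H}⁺ = {B, H, L}, which is not all of the schema, so we must add further attributes.
{C, H}⁺: H→BL adds B, L; BCH→JL adds J; J→CLM adds M → {B, C, H, J, L, M}.
{H, J}⁺: J→CLM adds C, L, M; H→BL adds B → {B, C, H, J, L, M}.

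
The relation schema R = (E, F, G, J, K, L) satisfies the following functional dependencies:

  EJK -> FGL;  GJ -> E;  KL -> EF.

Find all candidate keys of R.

(E, J, K); (G, J, K); (J, K, L)

{E, J, K}⁺: EJK→FGL adds F, G, L → {E, F, G, J, K, L}. Minimal: {J, K}⁺ = {J, K}; {E, K}⁺ = {E, K}; {E, J}⁺ = {E, J} — none reach the full schema.
{G, J, K}⁺: GJ→E adds E; EJK→FGL adds F, L → {E, F, G, J, K, L}. Minimal: {J, K}⁺ = {J, K}; {G, K}⁺ = {G, K}; {G, J}⁺ = {E, G, J} — none reach the full schema.
{J, K, L}⁺: KL→EF adds E, F; EJK→FGL adds G → {E, F, G, J, K, L}. Minimal: {K, L}⁺ = {E, F, K, L}; {J, L}⁺ = {J, L}; {J, K}⁺ = {J, K} — none reach the full schema.
Any other superkey contains one of these as a subset, so there are no further candidate keys.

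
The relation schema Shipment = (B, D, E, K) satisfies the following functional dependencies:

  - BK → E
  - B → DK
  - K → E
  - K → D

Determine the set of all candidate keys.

{B}

{B}⁺: B→DK adds D, K; K→E adds E → {B, D, E, K}.
No other minimal superkey exists.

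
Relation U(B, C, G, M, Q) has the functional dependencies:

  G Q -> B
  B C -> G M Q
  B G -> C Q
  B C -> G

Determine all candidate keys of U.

(B, C), (B, G), (G, Q)

{B, C}⁺: BC→GMQ adds G, M, Q → {B, C, G, M, Q}. Minimal: {C}⁺ = {C}; {B}⁺ = {B} — none reach the full schema.
{B, G}⁺: BG→CQ adds C, Q; BC→GMQ adds M → {B, C, G, M, Q}. Minimal: {G}⁺ = {G}; {B}⁺ = {B} — none reach the full schema.
{G, Q}⁺: GQ→B adds B; BG→CQ adds C; BC→GMQ adds M → {B, C, G, M, Q}. Minimal: {Q}⁺ = {Q}; {G}⁺ = {G} — none reach the full schema.
Any other superkey contains one of these as a subset, so there are no further candidate keys.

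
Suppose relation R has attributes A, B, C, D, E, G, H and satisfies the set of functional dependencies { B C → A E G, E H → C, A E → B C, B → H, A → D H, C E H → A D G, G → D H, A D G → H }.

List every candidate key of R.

{A, E}⁺: AE→BC adds B, C; B→H adds H; A→DH adds D; CEH→ADG adds G → {A, B, C, D, E, G, H}.
{B, C}⁺: BC→AEG adds A, E, G; B→H adds H; A→DH adds D → {A, B, C, D, E, G, H}.
{B, E}⁺: B→H adds H; EH→C adds C; CEH→ADG adds A, D, G → {A, B, C, D, E, G, H}.
{E, G}⁺: G→DH adds D, H; EH→C adds C; CEH→ADG adds A; AE→BC adds B → {A, B, C, D, E, G, H}.
{E, H}⁺: EH→C adds C; CEH→ADG adds A, D, G; AE→BC adds B → {A, B, C, D, E, G, H}.

(A, E); (B, C); (B, E); (E, G); (E, H)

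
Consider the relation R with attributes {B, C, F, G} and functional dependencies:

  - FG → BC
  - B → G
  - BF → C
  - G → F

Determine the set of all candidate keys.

{B}, {G}

{B}⁺: B→G adds G; G→F adds F; FG→BC adds C → {B, C, F, G}.
{G}⁺: G→F adds F; FG→BC adds B, C → {B, C, F, G}.
Any other superkey contains one of these as a subset, so there are no further candidate keys.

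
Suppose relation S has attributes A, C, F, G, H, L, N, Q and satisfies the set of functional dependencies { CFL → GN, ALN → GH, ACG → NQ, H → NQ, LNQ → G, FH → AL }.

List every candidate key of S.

Attributes C, F never appear on any right-hand side, so every candidate key must contain {C, F}.
{C, F}⁺ = {C, F}, which is not all of the schema, so we must add further attributes.
{C, F, H}⁺: H→NQ adds N, Q; FH→AL adds A, L; CFL→GN adds G → {A, C, F, G, H, L, N, Q}.
{A, C, F, L}⁺: CFL→GN adds G, N; ALN→GH adds H; ACG→NQ adds Q → {A, C, F, G, H, L, N, Q}.

{C, F, H}, {A, C, F, L}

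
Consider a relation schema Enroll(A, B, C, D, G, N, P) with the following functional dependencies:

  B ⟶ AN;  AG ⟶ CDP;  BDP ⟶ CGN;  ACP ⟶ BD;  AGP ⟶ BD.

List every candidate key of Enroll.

{A, G}⁺: AG→CDP adds C, D, P; ACP→BD adds B; B→AN adds N → {A, B, C, D, G, N, P}. Minimal: {G}⁺ = {G}; {A}⁺ = {A} — none reach the full schema.
{B, G}⁺: B→AN adds A, N; AG→CDP adds C, D, P → {A, B, C, D, G, N, P}. Minimal: {G}⁺ = {G}; {B}⁺ = {A, B, N} — none reach the full schema.
{A, C, P}⁺: ACP→BD adds B, D; B→AN adds N; BDP→CGN adds G → {A, B, C, D, G, N, P}. Minimal: {C, P}⁺ = {C, P}; {A, P}⁺ = {A, P}; {A, C}⁺ = {A, C} — none reach the full schema.
{B, C, P}⁺: B→AN adds A, N; ACP→BD adds D; BDP→CGN adds G → {A, B, C, D, G, N, P}. Minimal: {C, P}⁺ = {C, P}; {B, P}⁺ = {A, B, N, P}; {B, C}⁺ = {A, B, C, N} — none reach the full schema.
{B, D, P}⁺: B→AN adds A, N; BDP→CGN adds C, G → {A, B, C, D, G, N, P}. Minimal: {D, P}⁺ = {D, P}; {B, P}⁺ = {A, B, N, P}; {B, D}⁺ = {A, B, D, N} — none reach the full schema.

{A, G}, {B, G}, {A, C, P}, {B, C, P}, {B, D, P}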